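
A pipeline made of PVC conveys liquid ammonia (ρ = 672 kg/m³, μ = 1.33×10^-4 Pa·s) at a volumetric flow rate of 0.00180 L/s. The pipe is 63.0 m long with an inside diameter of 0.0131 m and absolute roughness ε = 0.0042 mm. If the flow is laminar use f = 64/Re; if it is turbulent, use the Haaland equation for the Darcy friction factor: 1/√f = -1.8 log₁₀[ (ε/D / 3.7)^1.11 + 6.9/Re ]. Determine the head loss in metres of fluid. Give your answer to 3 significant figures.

h_f ≈ 0.00317 m

Q = 0.00180 L/s = 0.00180/1000 = 1.8e-06 m³/s.
Cross-sectional area A = πD²/4 = π(0.0131)²/4 = 0.0001348 m²; mean velocity V = Q/A = 1.8e-06/0.0001348 = 0.01335 m/s.
Reynolds number Re = ρVD/μ = 672 · 0.01335 · 0.0131 / 0.000133 = 884.
Re < 2300 → laminar flow, so f = 64/Re = 64/884 = 0.0724 (the turbulent correlation is not needed).
Darcy-Weisbach: ΔP = f(L/D)(ρV²/2) = 0.0724·(63/0.0131)·(672·0.01335²/2) = 0.0724·4809·0.05993 = 20.87 Pa.
Head loss h_f = ΔP/(ρg) = 20.87/(672·9.81) = 0.00317 m.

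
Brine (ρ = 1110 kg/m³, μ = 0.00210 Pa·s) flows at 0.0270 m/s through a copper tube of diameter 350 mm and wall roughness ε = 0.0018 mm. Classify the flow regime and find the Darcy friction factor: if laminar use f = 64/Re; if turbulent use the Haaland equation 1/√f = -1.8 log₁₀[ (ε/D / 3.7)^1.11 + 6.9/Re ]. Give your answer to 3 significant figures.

Re = ρVD/μ = 1110·0.027·0.35/0.0021 = 4995.
Re > 4000 → turbulent. ε/D = 1.8e-06/0.35 = 5.14e-06; Haaland: 1/√f = -1.8 log₁₀[3.15e-07 + 0.00138] = 5.147, so f = 0.03774.

f ≈ 0.0377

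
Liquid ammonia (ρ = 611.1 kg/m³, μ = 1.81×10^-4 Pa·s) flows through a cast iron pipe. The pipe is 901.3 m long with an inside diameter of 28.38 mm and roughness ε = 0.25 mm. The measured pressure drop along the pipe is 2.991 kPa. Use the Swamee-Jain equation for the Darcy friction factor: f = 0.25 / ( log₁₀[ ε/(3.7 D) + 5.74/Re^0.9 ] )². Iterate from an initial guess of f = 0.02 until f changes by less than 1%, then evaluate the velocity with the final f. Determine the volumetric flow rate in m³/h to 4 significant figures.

Q ≈ 0.1906 m³/h

Rearranging Darcy-Weisbach: V = √(2·ΔP·D/(f·L·ρ)). With ε/D = 0.00025/0.02838 = 0.00881, iterate starting from f = 0.02:
  f = 0.02 → V = √(2·2991·0.02838/(0.02·901.3·611.1)) = 0.1241 m/s; Re = ρVD/μ = 1.19e+04; f → 0.04192
  f = 0.04192 → V = 0.08575 m/s; Re = 8216; f → 0.04387
  f = 0.04387 → V = 0.08382 m/s; Re = 8031; f → 0.04401
Converged (Δf/f < 1%). With the final f = 0.04401: V = √(2·2991·0.02838/(0.04401·901.3·611.1)) = 0.08368 m/s.
Q = V·A = 0.08368·(π/4·0.02838²) = 5.294e-05 m³/s = 0.1906 m³/h.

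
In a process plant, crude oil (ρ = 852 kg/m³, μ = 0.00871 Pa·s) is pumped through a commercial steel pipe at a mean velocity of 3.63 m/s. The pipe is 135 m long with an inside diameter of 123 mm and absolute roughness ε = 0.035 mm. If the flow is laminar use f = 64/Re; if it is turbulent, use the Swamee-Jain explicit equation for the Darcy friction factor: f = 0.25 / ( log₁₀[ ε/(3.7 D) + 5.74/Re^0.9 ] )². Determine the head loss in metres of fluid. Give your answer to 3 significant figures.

h_f ≈ 16.5 m

Reynolds number Re = ρVD/μ = 852 · 3.63 · 0.123 / 0.00871 = 4.368e+04.
Re > 4000 → turbulent. Relative roughness ε/D = 3.5e-05/0.123 = 0.000285. Swamee-Jain: f = 0.25/(log₁₀[0.000285/3.7 + 5.74/4.368e+04^0.9])² = 0.25/(log₁₀[7.69e-05 + 0.000383])² = 0.25/(-3.338)² = 0.02244.
Darcy-Weisbach: ΔP = f(L/D)(ρV²/2) = 0.02244·(135/0.123)·(852·3.63²/2) = 0.02244·1098·5613 = 1.383e+05 Pa.
Head loss h_f = ΔP/(ρg) = 1.383e+05/(852·9.81) = 16.5 m.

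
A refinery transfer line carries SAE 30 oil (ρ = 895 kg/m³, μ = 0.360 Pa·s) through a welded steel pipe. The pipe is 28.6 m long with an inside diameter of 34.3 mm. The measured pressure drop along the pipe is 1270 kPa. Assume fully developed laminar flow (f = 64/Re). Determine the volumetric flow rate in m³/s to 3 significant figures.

Q ≈ 0.00419 m³/s

For laminar flow, f = 64/Re with Re = ρVD/μ, so Darcy-Weisbach reduces to ΔP = 32μLV/D². Solving for V: V = ΔP·D²/(32μL) = 1.27e+06·(0.0343)²/(32·0.36·28.6) = 4.535 m/s.
Check: Re = ρVD/μ = 895·4.535·0.0343/0.36 = 386.7 < 2300, so the laminar assumption holds.
Q = V·A = 4.535·(π/4·0.0343²) = 0.00419 m³/s = 0.00419 m³/s.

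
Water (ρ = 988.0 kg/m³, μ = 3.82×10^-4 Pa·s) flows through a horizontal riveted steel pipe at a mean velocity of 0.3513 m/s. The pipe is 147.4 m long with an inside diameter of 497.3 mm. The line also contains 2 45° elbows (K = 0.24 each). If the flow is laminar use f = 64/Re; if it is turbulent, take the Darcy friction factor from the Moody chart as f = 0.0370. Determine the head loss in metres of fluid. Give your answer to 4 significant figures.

Reynolds number Re = ρVD/μ = 988 · 0.3513 · 0.4973 / 0.000382 = 4.518e+05.
Re > 4000 → turbulent; use the Moody-chart value f = 0.0370.
Total minor-loss coefficient ΣK = 2·0.24 = 0.48.
ΔP = [f·L/D + ΣK]·(ρV²/2) = [0.037·147.4/0.4973 + 0.48]·(988·0.3513²/2) = [10.97 + 0.48]·60.97 = 697.9 Pa.
Head loss h_f = ΔP/(ρg) = 697.9/(988·9.81) = 0.07200 m.

h_f ≈ 0.07200 m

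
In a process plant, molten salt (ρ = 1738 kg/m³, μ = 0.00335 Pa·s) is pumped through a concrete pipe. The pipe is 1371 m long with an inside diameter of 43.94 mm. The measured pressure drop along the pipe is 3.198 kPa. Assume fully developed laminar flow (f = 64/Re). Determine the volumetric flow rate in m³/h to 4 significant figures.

Q ≈ 0.2293 m³/h

For laminar flow, f = 64/Re with Re = ρVD/μ, so Darcy-Weisbach reduces to ΔP = 32μLV/D². Solving for V: V = ΔP·D²/(32μL) = 3198·(0.04394)²/(32·0.00335·1371) = 0.04201 m/s.
Check: Re = ρVD/μ = 1738·0.04201·0.04394/0.00335 = 957.7 < 2300, so the laminar assumption holds.
Q = V·A = 0.04201·(π/4·0.04394²) = 6.371e-05 m³/s = 0.2293 m³/h.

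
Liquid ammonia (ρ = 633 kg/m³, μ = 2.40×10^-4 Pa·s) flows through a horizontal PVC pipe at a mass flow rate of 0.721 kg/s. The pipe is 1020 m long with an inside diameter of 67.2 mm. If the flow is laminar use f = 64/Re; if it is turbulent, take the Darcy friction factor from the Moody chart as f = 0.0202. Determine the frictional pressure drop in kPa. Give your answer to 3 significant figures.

ΔP ≈ 10.0 kPa

A = πD²/4 = π(0.0672)²/4 = 0.003547 m²; mean velocity V = ṁ/(ρA) = 0.721/(633 · 0.003547) = 0.3211 m/s.
Reynolds number Re = ρVD/μ = 633 · 0.3211 · 0.0672 / 0.00024 = 5.692e+04.
Re > 4000 → turbulent; use the Moody-chart value f = 0.0202.
Darcy-Weisbach: ΔP = f(L/D)(ρV²/2) = 0.0202·(1020/0.0672)·(633·0.3211²/2) = 0.0202·1.518e+04·32.64 = 1.001e+04 Pa.
ΔP = 1.001e+04 Pa = 10.0 kPa.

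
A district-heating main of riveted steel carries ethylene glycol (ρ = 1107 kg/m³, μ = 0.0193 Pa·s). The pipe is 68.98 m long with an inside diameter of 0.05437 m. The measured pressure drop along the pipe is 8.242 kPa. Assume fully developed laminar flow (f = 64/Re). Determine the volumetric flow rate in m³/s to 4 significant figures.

Q ≈ 0.001328 m³/s

For laminar flow, f = 64/Re with Re = ρVD/μ, so Darcy-Weisbach reduces to ΔP = 32μLV/D². Solving for V: V = ΔP·D²/(32μL) = 8242·(0.05437)²/(32·0.0193·68.98) = 0.5719 m/s.
Check: Re = ρVD/μ = 1107·0.5719·0.05437/0.0193 = 1783 < 2300, so the laminar assumption holds.
Q = V·A = 0.5719·(π/4·0.05437²) = 0.001328 m³/s = 0.001328 m³/s.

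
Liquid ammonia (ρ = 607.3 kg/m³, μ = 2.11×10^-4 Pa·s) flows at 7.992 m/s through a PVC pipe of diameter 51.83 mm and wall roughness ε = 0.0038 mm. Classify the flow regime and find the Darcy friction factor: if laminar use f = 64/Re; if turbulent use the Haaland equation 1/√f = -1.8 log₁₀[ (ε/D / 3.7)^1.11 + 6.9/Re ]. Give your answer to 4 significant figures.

Re = ρVD/μ = 607.3·7.992·0.05183/0.000211 = 1.192e+06.
Re > 4000 → turbulent. ε/D = 3.8e-06/0.05183 = 7.33e-05; Haaland: 1/√f = -1.8 log₁₀[6.02e-06 + 5.79e-06] = 8.87, so f = 0.01271.

f ≈ 0.01271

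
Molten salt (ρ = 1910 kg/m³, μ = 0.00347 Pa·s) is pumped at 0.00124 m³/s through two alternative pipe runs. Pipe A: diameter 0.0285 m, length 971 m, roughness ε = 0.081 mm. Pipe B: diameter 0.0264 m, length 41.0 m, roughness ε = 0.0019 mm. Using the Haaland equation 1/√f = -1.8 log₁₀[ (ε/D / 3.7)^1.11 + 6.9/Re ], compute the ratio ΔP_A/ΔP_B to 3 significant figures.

Pipe A: V = Q/A = 0.00124/0.0006379 = 1.944 m/s; Re = 3.049e+04; ε/D = 0.00284; Haaland → f = 0.0294; ΔP_A = f(L/D)(ρV²/2) = 3.614e+06 Pa.
Pipe B: V = Q/A = 0.00124/0.0005474 = 2.265 m/s; Re = 3.292e+04; ε/D = 7.2e-05; Haaland → f = 0.02296; ΔP_B = f(L/D)(ρV²/2) = 1.747e+05 Pa.
ΔP_A/ΔP_B = 3.614e+06/1.747e+05 = 20.7.

ΔP_A/ΔP_B ≈ 20.7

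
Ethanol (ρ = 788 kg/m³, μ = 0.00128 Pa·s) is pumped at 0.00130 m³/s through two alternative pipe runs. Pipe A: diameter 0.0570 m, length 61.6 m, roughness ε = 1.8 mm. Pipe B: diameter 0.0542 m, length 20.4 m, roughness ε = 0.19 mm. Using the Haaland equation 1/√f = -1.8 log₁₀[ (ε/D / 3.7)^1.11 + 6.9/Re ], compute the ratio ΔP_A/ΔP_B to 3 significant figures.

Pipe A: V = Q/A = 0.0013/0.002552 = 0.5095 m/s; Re = 1.788e+04; ε/D = 0.0316; Haaland → f = 0.06019; ΔP_A = f(L/D)(ρV²/2) = 6652 Pa.
Pipe B: V = Q/A = 0.0013/0.002307 = 0.5634 m/s; Re = 1.88e+04; ε/D = 0.00351; Haaland → f = 0.03227; ΔP_B = f(L/D)(ρV²/2) = 1519 Pa.
ΔP_A/ΔP_B = 6652/1519 = 4.38.

ΔP_A/ΔP_B ≈ 4.38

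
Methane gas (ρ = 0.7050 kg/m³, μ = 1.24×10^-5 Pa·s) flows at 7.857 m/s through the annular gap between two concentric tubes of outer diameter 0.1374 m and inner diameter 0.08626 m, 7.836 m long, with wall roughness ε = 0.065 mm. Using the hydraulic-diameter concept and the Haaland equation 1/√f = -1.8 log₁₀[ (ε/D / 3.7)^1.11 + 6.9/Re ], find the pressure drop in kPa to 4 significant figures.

ΔP ≈ 0.09161 kPa

Hydraulic diameter D_h = 4A/P = D_o - D_i = 0.1374 - 0.08626 = 0.05114 m.
Re = ρVD_h/μ = 0.705·7.857·0.05114/1.24e-05 = 2.284e+04.
ε/D_h = 6.5e-05/0.05114 = 0.00127; Haaland gives 1/√f = -1.8 log₁₀[0.000143+0.000302] = 6.033, so f = 0.02747.
ΔP = f(L/D_h)(ρV²/2) = 0.02747·7.836/0.05114·21.76 = 91.61 Pa.
ΔP = 0.09161 kPa.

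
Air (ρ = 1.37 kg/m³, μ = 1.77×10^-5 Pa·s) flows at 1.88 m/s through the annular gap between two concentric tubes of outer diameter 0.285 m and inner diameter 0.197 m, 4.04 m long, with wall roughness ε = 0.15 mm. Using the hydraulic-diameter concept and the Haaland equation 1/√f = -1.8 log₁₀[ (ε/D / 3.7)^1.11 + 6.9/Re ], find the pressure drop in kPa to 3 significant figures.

Hydraulic diameter D_h = 4A/P = D_o - D_i = 0.285 - 0.197 = 0.088 m.
Re = ρVD_h/μ = 1.37·1.88·0.088/1.77e-05 = 1.281e+04.
ε/D_h = 0.00015/0.088 = 0.0017; Haaland gives 1/√f = -1.8 log₁₀[0.000198+0.000539] = 5.639, so f = 0.03145.
ΔP = f(L/D_h)(ρV²/2) = 0.03145·4.04/0.088·2.421 = 3.496 Pa.
ΔP = 0.00350 kPa.

ΔP ≈ 0.00350 kPa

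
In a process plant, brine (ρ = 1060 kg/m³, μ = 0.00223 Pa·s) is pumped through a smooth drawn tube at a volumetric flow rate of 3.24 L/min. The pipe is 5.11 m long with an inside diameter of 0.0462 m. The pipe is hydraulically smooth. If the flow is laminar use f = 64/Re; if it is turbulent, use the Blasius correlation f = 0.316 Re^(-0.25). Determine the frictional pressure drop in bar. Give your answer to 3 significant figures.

ΔP ≈ 5.50×10^-5 bar

Q = 3.24 L/min = 3.24/60000 = 5.4e-05 m³/s.
Cross-sectional area A = πD²/4 = π(0.0462)²/4 = 0.001676 m²; mean velocity V = Q/A = 5.4e-05/0.001676 = 0.03221 m/s.
Reynolds number Re = ρVD/μ = 1060 · 0.03221 · 0.0462 / 0.00223 = 707.4.
Re < 2300 → laminar flow, so f = 64/Re = 64/707.4 = 0.09047 (the turbulent correlation is not needed).
Darcy-Weisbach: ΔP = f(L/D)(ρV²/2) = 0.09047·(5.11/0.0462)·(1060·0.03221²/2) = 0.09047·110.6·0.5499 = 5.503 Pa.
ΔP = 5.503 Pa = 5.50×10^-5 bar.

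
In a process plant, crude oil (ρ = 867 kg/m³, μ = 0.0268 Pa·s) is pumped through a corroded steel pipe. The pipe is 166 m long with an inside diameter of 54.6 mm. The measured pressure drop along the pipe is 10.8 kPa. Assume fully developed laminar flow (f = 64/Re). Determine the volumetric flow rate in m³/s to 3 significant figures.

For laminar flow, f = 64/Re with Re = ρVD/μ, so Darcy-Weisbach reduces to ΔP = 32μLV/D². Solving for V: V = ΔP·D²/(32μL) = 1.08e+04·(0.0546)²/(32·0.0268·166) = 0.2262 m/s.
Check: Re = ρVD/μ = 867·0.2262·0.0546/0.0268 = 399.5 < 2300, so the laminar assumption holds.
Q = V·A = 0.2262·(π/4·0.0546²) = 0.0005295 m³/s = 5.30×10^-4 m³/s.

Q ≈ 5.30×10^-4 m³/s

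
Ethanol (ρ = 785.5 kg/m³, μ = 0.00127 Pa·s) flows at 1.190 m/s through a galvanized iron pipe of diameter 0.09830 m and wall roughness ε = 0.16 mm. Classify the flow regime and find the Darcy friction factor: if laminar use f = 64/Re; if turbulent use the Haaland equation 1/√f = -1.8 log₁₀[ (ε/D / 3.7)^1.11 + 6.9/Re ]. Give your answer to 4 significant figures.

Re = ρVD/μ = 785.5·1.19·0.0983/0.00127 = 7.235e+04.
Re > 4000 → turbulent. ε/D = 0.00016/0.0983 = 0.00163; Haaland: 1/√f = -1.8 log₁₀[0.000188 + 9.54e-05] = 6.386, so f = 0.02452.

f ≈ 0.02452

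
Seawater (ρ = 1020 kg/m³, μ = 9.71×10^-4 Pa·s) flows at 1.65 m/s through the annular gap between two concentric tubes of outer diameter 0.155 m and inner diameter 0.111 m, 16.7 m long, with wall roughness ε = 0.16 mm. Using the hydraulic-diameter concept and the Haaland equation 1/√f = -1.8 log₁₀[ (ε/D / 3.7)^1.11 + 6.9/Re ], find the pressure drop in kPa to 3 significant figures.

ΔP ≈ 15.3 kPa

Hydraulic diameter D_h = 4A/P = D_o - D_i = 0.155 - 0.111 = 0.044 m.
Re = ρVD_h/μ = 1020·1.65·0.044/0.000971 = 7.626e+04.
ε/D_h = 0.00016/0.044 = 0.00364; Haaland gives 1/√f = -1.8 log₁₀[0.000459+9.05e-05] = 5.868, so f = 0.02904.
ΔP = f(L/D_h)(ρV²/2) = 0.02904·16.7/0.044·1388 = 1.53e+04 Pa.
ΔP = 15.3 kPa.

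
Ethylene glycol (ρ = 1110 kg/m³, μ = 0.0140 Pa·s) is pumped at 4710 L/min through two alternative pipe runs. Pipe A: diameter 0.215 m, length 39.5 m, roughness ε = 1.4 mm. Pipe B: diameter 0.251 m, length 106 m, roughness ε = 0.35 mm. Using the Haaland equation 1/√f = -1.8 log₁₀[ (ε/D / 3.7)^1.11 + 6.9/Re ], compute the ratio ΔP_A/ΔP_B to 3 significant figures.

ΔP_A/ΔP_B ≈ 1.07

Pipe A: V = Q/A = 0.0785/0.03631 = 2.162 m/s; Re = 3.686e+04; ε/D = 0.00651; Haaland → f = 0.03491; ΔP_A = f(L/D)(ρV²/2) = 1.664e+04 Pa.
Pipe B: V = Q/A = 0.0785/0.04948 = 1.586 m/s; Re = 3.157e+04; ε/D = 0.00139; Haaland → f = 0.02633; ΔP_B = f(L/D)(ρV²/2) = 1.553e+04 Pa.
ΔP_A/ΔP_B = 1.664e+04/1.553e+04 = 1.07.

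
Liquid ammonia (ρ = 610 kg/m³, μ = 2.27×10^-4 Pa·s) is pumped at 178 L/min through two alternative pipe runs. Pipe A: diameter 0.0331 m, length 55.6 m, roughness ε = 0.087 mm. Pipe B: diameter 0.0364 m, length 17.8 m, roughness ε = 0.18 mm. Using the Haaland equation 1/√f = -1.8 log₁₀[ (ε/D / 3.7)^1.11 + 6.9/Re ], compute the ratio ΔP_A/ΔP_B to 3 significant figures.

Pipe A: V = Q/A = 0.002967/0.0008605 = 3.448 m/s; Re = 3.067e+05; ε/D = 0.00263; Haaland → f = 0.0257; ΔP_A = f(L/D)(ρV²/2) = 1.565e+05 Pa.
Pipe B: V = Q/A = 0.002967/0.001041 = 2.851 m/s; Re = 2.789e+05; ε/D = 0.00495; Haaland → f = 0.03064; ΔP_B = f(L/D)(ρV²/2) = 3.714e+04 Pa.
ΔP_A/ΔP_B = 1.565e+05/3.714e+04 = 4.21.

ΔP_A/ΔP_B ≈ 4.21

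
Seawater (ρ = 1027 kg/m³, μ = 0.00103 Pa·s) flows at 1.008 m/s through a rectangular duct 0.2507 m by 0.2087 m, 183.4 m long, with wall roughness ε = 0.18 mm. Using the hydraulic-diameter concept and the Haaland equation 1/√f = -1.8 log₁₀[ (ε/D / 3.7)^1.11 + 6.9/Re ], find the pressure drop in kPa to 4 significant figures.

ΔP ≈ 8.346 kPa

Hydraulic diameter D_h = 4A/P = 4·(0.2507·0.2087)/(2·(0.2507+0.2087)) = 0.2093/0.9188 = 0.2278 m.
Re = ρVD_h/μ = 1027·1.008·0.2278/0.00103 = 2.289e+05.
ε/D_h = 0.00018/0.2278 = 0.00079; Haaland gives 1/√f = -1.8 log₁₀[8.43e-05+3.01e-05] = 7.095, so f = 0.01987.
ΔP = f(L/D_h)(ρV²/2) = 0.01987·183.4/0.2278·521.7 = 8346 Pa.
ΔP = 8.346 kPa.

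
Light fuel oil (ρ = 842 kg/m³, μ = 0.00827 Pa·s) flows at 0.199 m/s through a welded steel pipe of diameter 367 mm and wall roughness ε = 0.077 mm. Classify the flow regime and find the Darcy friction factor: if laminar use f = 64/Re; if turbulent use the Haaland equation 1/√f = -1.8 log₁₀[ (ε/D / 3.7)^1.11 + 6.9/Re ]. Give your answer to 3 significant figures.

Re = ρVD/μ = 842·0.199·0.367/0.00827 = 7436.
Re > 4000 → turbulent. ε/D = 7.7e-05/0.367 = 0.00021; Haaland: 1/√f = -1.8 log₁₀[1.93e-05 + 0.000928] = 5.442, so f = 0.03376.

f ≈ 0.0338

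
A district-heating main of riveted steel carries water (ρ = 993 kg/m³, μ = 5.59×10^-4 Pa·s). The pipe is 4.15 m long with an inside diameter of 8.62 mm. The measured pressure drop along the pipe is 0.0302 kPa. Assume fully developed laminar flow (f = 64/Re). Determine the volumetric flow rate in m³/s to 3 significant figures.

For laminar flow, f = 64/Re with Re = ρVD/μ, so Darcy-Weisbach reduces to ΔP = 32μLV/D². Solving for V: V = ΔP·D²/(32μL) = 30.2·(0.00862)²/(32·0.000559·4.15) = 0.03023 m/s.
Check: Re = ρVD/μ = 993·0.03023·0.00862/0.000559 = 462.9 < 2300, so the laminar assumption holds.
Q = V·A = 0.03023·(π/4·0.00862²) = 1.764e-06 m³/s = 1.76×10^-6 m³/s.

Q ≈ 1.76×10^-6 m³/s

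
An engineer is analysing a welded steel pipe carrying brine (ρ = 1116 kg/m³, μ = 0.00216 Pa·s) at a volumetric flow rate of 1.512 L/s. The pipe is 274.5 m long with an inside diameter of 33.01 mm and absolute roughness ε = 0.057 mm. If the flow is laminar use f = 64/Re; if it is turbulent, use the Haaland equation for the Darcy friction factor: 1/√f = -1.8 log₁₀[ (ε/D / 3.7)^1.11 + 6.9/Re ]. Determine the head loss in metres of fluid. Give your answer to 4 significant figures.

Q = 1.512 L/s = 1.512/1000 = 0.001512 m³/s.
Cross-sectional area A = πD²/4 = π(0.03301)²/4 = 0.0008558 m²; mean velocity V = Q/A = 0.001512/0.0008558 = 1.767 m/s.
Reynolds number Re = ρVD/μ = 1116 · 1.767 · 0.03301 / 0.00216 = 3.013e+04.
Re > 4000 → turbulent. Relative roughness ε/D = 5.7e-05/0.03301 = 0.00173. Haaland: 1/√f = -1.8 log₁₀[(0.00173/3.7)^1.11 + 6.9/3.013e+04] = -1.8 log₁₀[0.000201 + 0.000229] = 6.06, so f = 0.02723.
Darcy-Weisbach: ΔP = f(L/D)(ρV²/2) = 0.02723·(274.5/0.03301)·(1116·1.767²/2) = 0.02723·8316·1742 = 3.944e+05 Pa.
Head loss h_f = ΔP/(ρg) = 3.944e+05/(1116·9.81) = 36.02 m.

h_f ≈ 36.02 m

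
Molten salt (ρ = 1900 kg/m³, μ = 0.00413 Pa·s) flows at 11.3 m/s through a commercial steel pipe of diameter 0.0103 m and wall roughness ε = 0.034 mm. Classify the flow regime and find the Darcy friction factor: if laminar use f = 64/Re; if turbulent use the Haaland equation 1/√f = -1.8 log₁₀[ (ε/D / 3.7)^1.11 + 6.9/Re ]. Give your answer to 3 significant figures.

Re = ρVD/μ = 1900·11.3·0.0103/0.00413 = 5.355e+04.
Re > 4000 → turbulent. ε/D = 3.4e-05/0.0103 = 0.0033; Haaland: 1/√f = -1.8 log₁₀[0.000412 + 0.000129] = 5.88, so f = 0.02892.

f ≈ 0.0289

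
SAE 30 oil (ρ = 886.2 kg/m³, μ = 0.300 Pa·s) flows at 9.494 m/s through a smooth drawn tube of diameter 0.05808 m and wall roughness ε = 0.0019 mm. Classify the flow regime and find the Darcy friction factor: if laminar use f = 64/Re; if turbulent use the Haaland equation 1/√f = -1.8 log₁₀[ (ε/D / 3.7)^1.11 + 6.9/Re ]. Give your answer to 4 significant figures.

Re = ρVD/μ = 886.2·9.494·0.05808/0.3 = 1629.
Re < 2300 → laminar, so f = 64/Re = 0.03929 (roughness is irrelevant in laminar flow).

f ≈ 0.03929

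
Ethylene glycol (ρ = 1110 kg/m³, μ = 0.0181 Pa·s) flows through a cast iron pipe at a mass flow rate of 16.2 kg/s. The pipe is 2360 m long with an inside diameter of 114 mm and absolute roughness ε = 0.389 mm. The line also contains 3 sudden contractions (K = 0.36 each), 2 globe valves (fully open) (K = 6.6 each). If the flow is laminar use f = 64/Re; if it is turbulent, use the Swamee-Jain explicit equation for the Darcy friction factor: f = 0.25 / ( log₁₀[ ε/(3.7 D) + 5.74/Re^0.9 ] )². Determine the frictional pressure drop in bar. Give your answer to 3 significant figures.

ΔP ≈ 8.68 bar

A = πD²/4 = π(0.114)²/4 = 0.01021 m²; mean velocity V = ṁ/(ρA) = 16.2/(1110 · 0.01021) = 1.43 m/s.
Reynolds number Re = ρVD/μ = 1110 · 1.43 · 0.114 / 0.0181 = 9996.
Re > 4000 → turbulent. Relative roughness ε/D = 0.000389/0.114 = 0.00341. Swamee-Jain: f = 0.25/(log₁₀[0.00341/3.7 + 5.74/9996^0.9])² = 0.25/(log₁₀[0.000922 + 0.00144])² = 0.25/(-2.626)² = 0.03625.
Total minor-loss coefficient ΣK = 3·0.36 + 2·6.6 = 14.3.
ΔP = [f·L/D + ΣK]·(ρV²/2) = [0.03625·2360/0.114 + 14.3]·(1110·1.43²/2) = [750.4 + 14.3]·1135 = 8.676e+05 Pa.
ΔP = 8.676e+05 Pa = 8.68 bar.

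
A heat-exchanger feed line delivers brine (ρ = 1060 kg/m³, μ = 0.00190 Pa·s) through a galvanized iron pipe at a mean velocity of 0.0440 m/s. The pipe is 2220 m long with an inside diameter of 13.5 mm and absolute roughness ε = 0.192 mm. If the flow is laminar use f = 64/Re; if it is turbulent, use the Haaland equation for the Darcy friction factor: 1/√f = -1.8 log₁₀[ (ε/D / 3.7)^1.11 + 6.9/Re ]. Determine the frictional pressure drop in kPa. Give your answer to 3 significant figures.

Reynolds number Re = ρVD/μ = 1060 · 0.044 · 0.0135 / 0.0019 = 331.4.
Re < 2300 → laminar flow, so f = 64/Re = 64/331.4 = 0.1931 (the turbulent correlation is not needed).
Darcy-Weisbach: ΔP = f(L/D)(ρV²/2) = 0.1931·(2220/0.0135)·(1060·0.044²/2) = 0.1931·1.644e+05·1.026 = 3.259e+04 Pa.
ΔP = 3.259e+04 Pa = 32.6 kPa.

ΔP ≈ 32.6 kPa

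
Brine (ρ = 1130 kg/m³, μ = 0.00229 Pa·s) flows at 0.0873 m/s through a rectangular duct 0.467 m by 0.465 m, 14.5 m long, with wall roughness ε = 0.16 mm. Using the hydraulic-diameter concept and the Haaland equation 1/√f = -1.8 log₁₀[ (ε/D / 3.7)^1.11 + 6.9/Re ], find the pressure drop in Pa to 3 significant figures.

ΔP ≈ 3.53 Pa

Hydraulic diameter D_h = 4A/P = 4·(0.467·0.465)/(2·(0.467+0.465)) = 0.8686/1.864 = 0.466 m.
Re = ρVD_h/μ = 1130·0.0873·0.466/0.00229 = 2.007e+04.
ε/D_h = 0.00016/0.466 = 0.000343; Haaland gives 1/√f = -1.8 log₁₀[3.34e-05+0.000344] = 6.162, so f = 0.02633.
ΔP = f(L/D_h)(ρV²/2) = 0.02633·14.5/0.466·4.306 = 3.528 Pa.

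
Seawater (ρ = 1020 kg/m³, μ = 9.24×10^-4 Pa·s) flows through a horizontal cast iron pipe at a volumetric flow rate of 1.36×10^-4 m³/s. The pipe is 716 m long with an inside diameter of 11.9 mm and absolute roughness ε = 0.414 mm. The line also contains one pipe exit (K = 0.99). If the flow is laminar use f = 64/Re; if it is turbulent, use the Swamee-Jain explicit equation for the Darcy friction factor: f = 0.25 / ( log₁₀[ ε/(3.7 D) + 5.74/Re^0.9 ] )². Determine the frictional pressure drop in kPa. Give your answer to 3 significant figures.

Cross-sectional area A = πD²/4 = π(0.0119)²/4 = 0.0001112 m²; mean velocity V = Q/A = 0.000136/0.0001112 = 1.223 m/s.
Reynolds number Re = ρVD/μ = 1020 · 1.223 · 0.0119 / 0.000924 = 1.606e+04.
Re > 4000 → turbulent. Relative roughness ε/D = 0.000414/0.0119 = 0.0348. Swamee-Jain: f = 0.25/(log₁₀[0.0348/3.7 + 5.74/1.606e+04^0.9])² = 0.25/(log₁₀[0.0094 + 0.000941])² = 0.25/(-1.985)² = 0.06343.
Total minor-loss coefficient ΣK = 1·0.99 = 0.99.
ΔP = [f·L/D + ΣK]·(ρV²/2) = [0.06343·716/0.0119 + 0.99]·(1020·1.223²/2) = [3816 + 0.99]·762.6 = 2.911e+06 Pa.
ΔP = 2.911e+06 Pa = 2910 kPa.

ΔP ≈ 2910 kPa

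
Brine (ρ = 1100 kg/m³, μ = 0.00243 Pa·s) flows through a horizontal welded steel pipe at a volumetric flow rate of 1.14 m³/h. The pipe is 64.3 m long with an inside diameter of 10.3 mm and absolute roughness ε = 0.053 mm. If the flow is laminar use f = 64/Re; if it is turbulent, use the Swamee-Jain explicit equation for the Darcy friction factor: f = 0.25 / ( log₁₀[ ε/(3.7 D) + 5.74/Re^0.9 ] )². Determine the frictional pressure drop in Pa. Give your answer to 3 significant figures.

Q = 1.14 m³/h = 1.14/3600 = 0.0003167 m³/s.
Cross-sectional area A = πD²/4 = π(0.0103)²/4 = 8.332e-05 m²; mean velocity V = Q/A = 0.0003167/8.332e-05 = 3.8 m/s.
Reynolds number Re = ρVD/μ = 1100 · 3.8 · 0.0103 / 0.00243 = 1.772e+04.
Re > 4000 → turbulent. Relative roughness ε/D = 5.3e-05/0.0103 = 0.00515. Swamee-Jain: f = 0.25/(log₁₀[0.00515/3.7 + 5.74/1.772e+04^0.9])² = 0.25/(log₁₀[0.00139 + 0.000862])² = 0.25/(-2.647)² = 0.03567.
Darcy-Weisbach: ΔP = f(L/D)(ρV²/2) = 0.03567·(64.3/0.0103)·(1100·3.8²/2) = 0.03567·6243·7944 = 1.769e+06 Pa.

ΔP ≈ 1.77×10^6 Pa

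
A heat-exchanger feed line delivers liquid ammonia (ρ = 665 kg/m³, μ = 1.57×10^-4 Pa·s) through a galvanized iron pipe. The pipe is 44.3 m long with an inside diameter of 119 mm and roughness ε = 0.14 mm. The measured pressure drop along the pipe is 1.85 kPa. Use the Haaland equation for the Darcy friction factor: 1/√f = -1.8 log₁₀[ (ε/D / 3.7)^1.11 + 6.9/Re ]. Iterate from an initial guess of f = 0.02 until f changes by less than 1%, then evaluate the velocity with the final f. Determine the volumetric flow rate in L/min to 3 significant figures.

Rearranging Darcy-Weisbach: V = √(2·ΔP·D/(f·L·ρ)). With ε/D = 0.00014/0.119 = 0.00118, iterate starting from f = 0.02:
  f = 0.02 → V = √(2·1850·0.119/(0.02·44.3·665)) = 0.8645 m/s; Re = ρVD/μ = 4.357e+05; f → 0.02101
  f = 0.02101 → V = 0.8434 m/s; Re = 4.251e+05; f → 0.02102
Converged (Δf/f < 1%). With the final f = 0.02102: V = √(2·1850·0.119/(0.02102·44.3·665)) = 0.8432 m/s.
Q = V·A = 0.8432·(π/4·0.119²) = 0.009378 m³/s = 563 L/min.

Q ≈ 563 L/min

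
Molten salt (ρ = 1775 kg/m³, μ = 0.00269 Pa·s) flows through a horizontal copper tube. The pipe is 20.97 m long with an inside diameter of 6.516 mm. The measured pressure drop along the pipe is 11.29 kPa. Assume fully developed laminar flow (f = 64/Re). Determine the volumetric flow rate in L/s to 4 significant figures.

For laminar flow, f = 64/Re with Re = ρVD/μ, so Darcy-Weisbach reduces to ΔP = 32μLV/D². Solving for V: V = ΔP·D²/(32μL) = 1.129e+04·(0.006516)²/(32·0.00269·20.97) = 0.2656 m/s.
Check: Re = ρVD/μ = 1775·0.2656·0.006516/0.00269 = 1142 < 2300, so the laminar assumption holds.
Q = V·A = 0.2656·(π/4·0.006516²) = 8.855e-06 m³/s = 0.008855 L/s.

Q ≈ 0.008855 L/s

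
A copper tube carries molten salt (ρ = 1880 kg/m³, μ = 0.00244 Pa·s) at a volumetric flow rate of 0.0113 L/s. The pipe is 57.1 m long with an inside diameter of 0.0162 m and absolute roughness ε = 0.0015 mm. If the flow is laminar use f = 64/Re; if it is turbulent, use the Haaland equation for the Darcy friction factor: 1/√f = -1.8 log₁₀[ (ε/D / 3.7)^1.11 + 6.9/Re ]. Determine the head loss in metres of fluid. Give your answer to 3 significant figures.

h_f ≈ 0.0505 m

Q = 0.0113 L/s = 0.0113/1000 = 1.13e-05 m³/s.
Cross-sectional area A = πD²/4 = π(0.0162)²/4 = 0.0002061 m²; mean velocity V = Q/A = 1.13e-05/0.0002061 = 0.05482 m/s.
Reynolds number Re = ρVD/μ = 1880 · 0.05482 · 0.0162 / 0.00244 = 684.3.
Re < 2300 → laminar flow, so f = 64/Re = 64/684.3 = 0.09353 (the turbulent correlation is not needed).
Darcy-Weisbach: ΔP = f(L/D)(ρV²/2) = 0.09353·(57.1/0.0162)·(1880·0.05482²/2) = 0.09353·3525·2.825 = 931.3 Pa.
Head loss h_f = ΔP/(ρg) = 931.3/(1880·9.81) = 0.0505 m.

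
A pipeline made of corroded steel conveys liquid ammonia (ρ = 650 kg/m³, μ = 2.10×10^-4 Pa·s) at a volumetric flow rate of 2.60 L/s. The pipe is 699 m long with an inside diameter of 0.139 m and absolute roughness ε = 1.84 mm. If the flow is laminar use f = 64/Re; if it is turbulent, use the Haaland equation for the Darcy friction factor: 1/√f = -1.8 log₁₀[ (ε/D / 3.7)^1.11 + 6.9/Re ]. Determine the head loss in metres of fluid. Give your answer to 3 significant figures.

Q = 2.60 L/s = 2.60/1000 = 0.0026 m³/s.
Cross-sectional area A = πD²/4 = π(0.139)²/4 = 0.01517 m²; mean velocity V = Q/A = 0.0026/0.01517 = 0.1713 m/s.
Reynolds number Re = ρVD/μ = 650 · 0.1713 · 0.139 / 0.00021 = 7.372e+04.
Re > 4000 → turbulent. Relative roughness ε/D = 0.00184/0.139 = 0.0132. Haaland: 1/√f = -1.8 log₁₀[(0.0132/3.7)^1.11 + 6.9/7.372e+04] = -1.8 log₁₀[0.00193 + 9.36e-05] = 4.851, so f = 0.0425.
Darcy-Weisbach: ΔP = f(L/D)(ρV²/2) = 0.0425·(699/0.139)·(650·0.1713²/2) = 0.0425·5029·9.541 = 2039 Pa.
Head loss h_f = ΔP/(ρg) = 2039/(650·9.81) = 0.320 m.

h_f ≈ 0.320 m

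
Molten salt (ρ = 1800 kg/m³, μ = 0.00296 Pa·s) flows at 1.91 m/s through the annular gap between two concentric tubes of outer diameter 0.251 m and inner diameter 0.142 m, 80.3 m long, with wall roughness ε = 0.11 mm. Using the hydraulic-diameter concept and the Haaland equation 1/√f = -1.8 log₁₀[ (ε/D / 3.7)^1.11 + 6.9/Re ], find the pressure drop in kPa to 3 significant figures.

ΔP ≈ 52.2 kPa

Hydraulic diameter D_h = 4A/P = D_o - D_i = 0.251 - 0.142 = 0.109 m.
Re = ρVD_h/μ = 1800·1.91·0.109/0.00296 = 1.266e+05.
ε/D_h = 0.00011/0.109 = 0.00101; Haaland gives 1/√f = -1.8 log₁₀[0.000111+5.45e-05] = 6.808, so f = 0.02157.
ΔP = f(L/D_h)(ρV²/2) = 0.02157·80.3/0.109·3283 = 5.218e+04 Pa.
ΔP = 52.2 kPa.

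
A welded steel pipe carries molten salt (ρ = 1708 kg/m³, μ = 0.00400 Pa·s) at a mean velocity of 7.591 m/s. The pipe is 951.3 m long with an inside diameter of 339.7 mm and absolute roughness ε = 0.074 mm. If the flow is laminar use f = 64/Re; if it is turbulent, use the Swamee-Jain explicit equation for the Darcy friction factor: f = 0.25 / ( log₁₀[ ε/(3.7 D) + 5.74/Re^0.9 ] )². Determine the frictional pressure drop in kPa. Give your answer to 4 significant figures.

Reynolds number Re = ρVD/μ = 1708 · 7.591 · 0.3397 / 0.004 = 1.101e+06.
Re > 4000 → turbulent. Relative roughness ε/D = 7.4e-05/0.3397 = 0.000218. Swamee-Jain: f = 0.25/(log₁₀[0.000218/3.7 + 5.74/1.101e+06^0.9])² = 0.25/(log₁₀[5.89e-05 + 2.1e-05])² = 0.25/(-4.098)² = 0.01489.
Darcy-Weisbach: ΔP = f(L/D)(ρV²/2) = 0.01489·(951.3/0.3397)·(1708·7.591²/2) = 0.01489·2800·4.921e+04 = 2.052e+06 Pa.
ΔP = 2.052e+06 Pa = 2052 kPa.

ΔP ≈ 2052 kPa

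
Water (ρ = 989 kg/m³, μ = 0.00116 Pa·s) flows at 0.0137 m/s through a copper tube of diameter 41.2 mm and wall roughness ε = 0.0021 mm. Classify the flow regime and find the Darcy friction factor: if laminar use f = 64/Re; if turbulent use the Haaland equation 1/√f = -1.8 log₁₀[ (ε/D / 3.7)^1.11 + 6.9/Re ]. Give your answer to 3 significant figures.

Re = ρVD/μ = 989·0.0137·0.0412/0.00116 = 481.2.
Re < 2300 → laminar, so f = 64/Re = 0.133 (roughness is irrelevant in laminar flow).

f ≈ 0.133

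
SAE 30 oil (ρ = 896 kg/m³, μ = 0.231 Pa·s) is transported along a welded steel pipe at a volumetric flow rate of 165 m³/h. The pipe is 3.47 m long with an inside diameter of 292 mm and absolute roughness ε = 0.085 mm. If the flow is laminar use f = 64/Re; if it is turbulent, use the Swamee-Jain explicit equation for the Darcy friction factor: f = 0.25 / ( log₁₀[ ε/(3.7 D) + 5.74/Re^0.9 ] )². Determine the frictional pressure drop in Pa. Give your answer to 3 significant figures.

ΔP ≈ 206 Pa

Q = 165 m³/h = 165/3600 = 0.04583 m³/s.
Cross-sectional area A = πD²/4 = π(0.292)²/4 = 0.06697 m²; mean velocity V = Q/A = 0.04583/0.06697 = 0.6844 m/s.
Reynolds number Re = ρVD/μ = 896 · 0.6844 · 0.292 / 0.231 = 775.2.
Re < 2300 → laminar flow, so f = 64/Re = 64/775.2 = 0.08256 (the turbulent correlation is not needed).
Darcy-Weisbach: ΔP = f(L/D)(ρV²/2) = 0.08256·(3.47/0.292)·(896·0.6844²/2) = 0.08256·11.88·209.9 = 205.9 Pa.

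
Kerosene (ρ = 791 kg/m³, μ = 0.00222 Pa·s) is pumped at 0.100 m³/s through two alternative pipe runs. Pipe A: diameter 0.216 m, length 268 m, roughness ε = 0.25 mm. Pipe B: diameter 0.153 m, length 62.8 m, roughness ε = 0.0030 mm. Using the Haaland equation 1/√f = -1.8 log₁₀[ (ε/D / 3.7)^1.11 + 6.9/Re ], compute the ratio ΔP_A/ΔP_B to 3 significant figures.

Pipe A: V = Q/A = 0.1/0.03664 = 2.729 m/s; Re = 2.1e+05; ε/D = 0.00116; Haaland → f = 0.02147; ΔP_A = f(L/D)(ρV²/2) = 7.846e+04 Pa.
Pipe B: V = Q/A = 0.1/0.01839 = 5.439 m/s; Re = 2.965e+05; ε/D = 1.96e-05; Haaland → f = 0.01454; ΔP_B = f(L/D)(ρV²/2) = 6.981e+04 Pa.
ΔP_A/ΔP_B = 7.846e+04/6.981e+04 = 1.12.

ΔP_A/ΔP_B ≈ 1.12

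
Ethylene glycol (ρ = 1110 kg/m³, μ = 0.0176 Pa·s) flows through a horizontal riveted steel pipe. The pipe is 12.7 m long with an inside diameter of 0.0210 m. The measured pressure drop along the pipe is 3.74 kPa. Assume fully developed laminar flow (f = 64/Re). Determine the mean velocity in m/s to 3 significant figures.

For laminar flow, f = 64/Re with Re = ρVD/μ, so Darcy-Weisbach reduces to ΔP = 32μLV/D². Solving for V: V = ΔP·D²/(32μL) = 3740·(0.021)²/(32·0.0176·12.7) = 0.2306 m/s.
Check: Re = ρVD/μ = 1110·0.2306·0.021/0.0176 = 305.4 < 2300, so the laminar assumption holds.

V ≈ 0.231 m/s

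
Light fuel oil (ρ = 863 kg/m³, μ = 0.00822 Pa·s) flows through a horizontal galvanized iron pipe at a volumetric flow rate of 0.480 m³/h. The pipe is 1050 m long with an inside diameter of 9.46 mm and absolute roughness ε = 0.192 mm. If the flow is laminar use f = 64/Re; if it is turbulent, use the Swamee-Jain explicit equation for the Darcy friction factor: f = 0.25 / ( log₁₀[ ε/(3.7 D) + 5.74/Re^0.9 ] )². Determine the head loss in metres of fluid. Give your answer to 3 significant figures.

h_f ≈ 692 m

Q = 0.480 m³/h = 0.480/3600 = 0.0001333 m³/s.
Cross-sectional area A = πD²/4 = π(0.00946)²/4 = 7.029e-05 m²; mean velocity V = Q/A = 0.0001333/7.029e-05 = 1.897 m/s.
Reynolds number Re = ρVD/μ = 863 · 1.897 · 0.00946 / 0.00822 = 1884.
Re < 2300 → laminar flow, so f = 64/Re = 64/1884 = 0.03397 (the turbulent correlation is not needed).
Darcy-Weisbach: ΔP = f(L/D)(ρV²/2) = 0.03397·(1050/0.00946)·(863·1.897²/2) = 0.03397·1.11e+05·1553 = 5.855e+06 Pa.
Head loss h_f = ΔP/(ρg) = 5.855e+06/(863·9.81) = 692 m.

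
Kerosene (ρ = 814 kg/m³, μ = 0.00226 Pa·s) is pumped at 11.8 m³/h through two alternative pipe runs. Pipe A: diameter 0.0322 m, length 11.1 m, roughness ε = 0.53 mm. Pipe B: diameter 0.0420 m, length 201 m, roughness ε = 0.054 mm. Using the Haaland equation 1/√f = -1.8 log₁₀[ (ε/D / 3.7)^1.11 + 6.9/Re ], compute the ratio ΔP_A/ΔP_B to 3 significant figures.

Pipe A: V = Q/A = 0.003278/0.0008143 = 4.025 m/s; Re = 4.668e+04; ε/D = 0.0165; Haaland → f = 0.04619; ΔP_A = f(L/D)(ρV²/2) = 1.05e+05 Pa.
Pipe B: V = Q/A = 0.003278/0.001385 = 2.366 m/s; Re = 3.579e+04; ε/D = 0.00129; Haaland → f = 0.02561; ΔP_B = f(L/D)(ρV²/2) = 2.792e+05 Pa.
ΔP_A/ΔP_B = 1.05e+05/2.792e+05 = 0.376.

ΔP_A/ΔP_B ≈ 0.376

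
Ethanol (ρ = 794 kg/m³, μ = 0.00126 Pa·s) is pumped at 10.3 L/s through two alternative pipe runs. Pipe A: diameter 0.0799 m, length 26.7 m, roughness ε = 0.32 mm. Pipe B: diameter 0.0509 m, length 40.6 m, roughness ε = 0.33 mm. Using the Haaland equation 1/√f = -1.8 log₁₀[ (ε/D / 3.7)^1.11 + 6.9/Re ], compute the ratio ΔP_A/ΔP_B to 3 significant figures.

Pipe A: V = Q/A = 0.0103/0.005014 = 2.054 m/s; Re = 1.034e+05; ε/D = 0.00401; Haaland → f = 0.02943; ΔP_A = f(L/D)(ρV²/2) = 1.648e+04 Pa.
Pipe B: V = Q/A = 0.0103/0.002035 = 5.062 m/s; Re = 1.624e+05; ε/D = 0.00648; Haaland → f = 0.03342; ΔP_B = f(L/D)(ρV²/2) = 2.712e+05 Pa.
ΔP_A/ΔP_B = 1.648e+04/2.712e+05 = 0.0608.

ΔP_A/ΔP_B ≈ 0.0608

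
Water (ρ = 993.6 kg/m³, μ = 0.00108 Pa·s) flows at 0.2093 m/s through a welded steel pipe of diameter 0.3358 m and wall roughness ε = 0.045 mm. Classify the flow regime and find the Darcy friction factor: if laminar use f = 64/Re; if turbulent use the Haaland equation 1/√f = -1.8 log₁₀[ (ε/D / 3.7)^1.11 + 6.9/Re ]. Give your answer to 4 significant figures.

f ≈ 0.02002

Re = ρVD/μ = 993.6·0.2093·0.3358/0.00108 = 6.466e+04.
Re > 4000 → turbulent. ε/D = 4.5e-05/0.3358 = 0.000134; Haaland: 1/√f = -1.8 log₁₀[1.18e-05 + 0.000107] = 7.067, so f = 0.02002.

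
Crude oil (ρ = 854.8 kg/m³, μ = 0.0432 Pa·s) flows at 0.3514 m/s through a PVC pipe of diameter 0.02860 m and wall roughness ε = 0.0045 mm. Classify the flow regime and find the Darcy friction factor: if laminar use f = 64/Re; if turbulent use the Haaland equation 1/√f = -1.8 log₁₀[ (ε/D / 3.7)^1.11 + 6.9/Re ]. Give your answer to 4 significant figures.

f ≈ 0.3218

Re = ρVD/μ = 854.8·0.3514·0.0286/0.0432 = 198.9.
Re < 2300 → laminar, so f = 64/Re = 0.3218 (roughness is irrelevant in laminar flow).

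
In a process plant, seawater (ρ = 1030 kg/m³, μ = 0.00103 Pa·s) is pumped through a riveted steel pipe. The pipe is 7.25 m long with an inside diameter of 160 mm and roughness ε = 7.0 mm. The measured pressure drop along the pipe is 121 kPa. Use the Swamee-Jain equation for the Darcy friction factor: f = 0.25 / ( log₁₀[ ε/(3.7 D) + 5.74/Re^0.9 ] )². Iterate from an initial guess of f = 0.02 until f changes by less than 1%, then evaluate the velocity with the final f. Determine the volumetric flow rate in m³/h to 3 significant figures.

Q ≈ 635 m³/h

Rearranging Darcy-Weisbach: V = √(2·ΔP·D/(f·L·ρ)). With ε/D = 0.007/0.16 = 0.0437, iterate starting from f = 0.02:
  f = 0.02 → V = √(2·1.21e+05·0.16/(0.02·7.25·1030)) = 16.1 m/s; Re = ρVD/μ = 2.576e+06; f → 0.06733
  f = 0.06733 → V = 8.775 m/s; Re = 1.404e+06; f → 0.06735
Converged (Δf/f < 1%). With the final f = 0.06735: V = √(2·1.21e+05·0.16/(0.06735·7.25·1030)) = 8.774 m/s.
Q = V·A = 8.774·(π/4·0.16²) = 0.1764 m³/s = 635 m³/h.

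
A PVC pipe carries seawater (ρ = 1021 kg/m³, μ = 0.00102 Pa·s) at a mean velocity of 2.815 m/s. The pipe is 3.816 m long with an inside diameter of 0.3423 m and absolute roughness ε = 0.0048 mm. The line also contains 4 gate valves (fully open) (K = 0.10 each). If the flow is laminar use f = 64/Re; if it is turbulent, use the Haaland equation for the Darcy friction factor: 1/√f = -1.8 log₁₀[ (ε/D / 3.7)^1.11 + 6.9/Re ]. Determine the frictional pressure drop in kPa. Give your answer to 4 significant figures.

Reynolds number Re = ρVD/μ = 1021 · 2.815 · 0.3423 / 0.00102 = 9.645e+05.
Re > 4000 → turbulent. Relative roughness ε/D = 4.8e-06/0.3423 = 1.4e-05. Haaland: 1/√f = -1.8 log₁₀[(1.4e-05/3.7)^1.11 + 6.9/9.645e+05] = -1.8 log₁₀[9.6e-07 + 7.15e-06] = 9.163, so f = 0.01191.
Total minor-loss coefficient ΣK = 4·0.1 = 0.4.
ΔP = [f·L/D + ΣK]·(ρV²/2) = [0.01191·3.816/0.3423 + 0.4]·(1021·2.815²/2) = [0.1328 + 0.4]·4045 = 2155 Pa.
ΔP = 2155 Pa = 2.155 kPa.

ΔP ≈ 2.155 kPa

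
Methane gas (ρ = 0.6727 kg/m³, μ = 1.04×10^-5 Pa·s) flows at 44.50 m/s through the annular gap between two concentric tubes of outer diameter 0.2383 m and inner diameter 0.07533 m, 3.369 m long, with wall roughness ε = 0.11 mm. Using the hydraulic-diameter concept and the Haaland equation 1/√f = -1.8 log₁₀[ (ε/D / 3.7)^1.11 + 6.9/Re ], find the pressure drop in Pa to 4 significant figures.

Hydraulic diameter D_h = 4A/P = D_o - D_i = 0.2383 - 0.07533 = 0.163 m.
Re = ρVD_h/μ = 0.6727·44.5·0.163/1.04e-05 = 4.691e+05.
ε/D_h = 0.00011/0.163 = 0.000675; Haaland gives 1/√f = -1.8 log₁₀[7.08e-05+1.47e-05] = 7.323, so f = 0.01865.
ΔP = f(L/D_h)(ρV²/2) = 0.01865·3.369/0.163·666.1 = 256.8 Pa.

ΔP ≈ 256.8 Pa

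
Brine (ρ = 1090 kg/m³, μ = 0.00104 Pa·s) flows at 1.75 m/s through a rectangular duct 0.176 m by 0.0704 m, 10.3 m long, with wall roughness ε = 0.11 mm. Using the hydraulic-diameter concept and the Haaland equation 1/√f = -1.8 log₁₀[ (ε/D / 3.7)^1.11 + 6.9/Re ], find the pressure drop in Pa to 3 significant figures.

ΔP ≈ 3650 Pa

Hydraulic diameter D_h = 4A/P = 4·(0.176·0.0704)/(2·(0.176+0.0704)) = 0.04956/0.4928 = 0.1006 m.
Re = ρVD_h/μ = 1090·1.75·0.1006/0.00104 = 1.845e+05.
ε/D_h = 0.00011/0.1006 = 0.00109; Haaland gives 1/√f = -1.8 log₁₀[0.000121+3.74e-05] = 6.841, so f = 0.02137.
ΔP = f(L/D_h)(ρV²/2) = 0.02137·10.3/0.1006·1669 = 3653 Pa.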